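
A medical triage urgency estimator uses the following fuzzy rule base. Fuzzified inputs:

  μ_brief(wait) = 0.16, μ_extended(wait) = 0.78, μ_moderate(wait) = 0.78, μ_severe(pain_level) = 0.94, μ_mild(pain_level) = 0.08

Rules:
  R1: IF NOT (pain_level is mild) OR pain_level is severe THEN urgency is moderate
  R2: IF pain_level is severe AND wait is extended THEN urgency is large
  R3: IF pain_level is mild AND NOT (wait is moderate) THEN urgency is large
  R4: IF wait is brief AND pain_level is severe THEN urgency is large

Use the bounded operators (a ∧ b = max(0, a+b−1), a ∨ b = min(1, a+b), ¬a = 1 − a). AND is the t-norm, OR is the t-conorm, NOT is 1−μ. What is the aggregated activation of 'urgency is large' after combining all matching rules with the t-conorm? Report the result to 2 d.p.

R1: ¬mild=1−0.08=0.92, severe=0.94; OR[min(1, a+b)] → w = 1.00
R2: severe=0.94, extended=0.78; AND[max(0, a+b−1)] → w = 0.72
R3: mild=0.08, ¬moderate=1−0.78=0.22; AND[max(0, a+b−1)] → w = 0.00
R4: brief=0.16, severe=0.94; AND[max(0, a+b−1)] → w = 0.10
Rules with consequent 'large': {R2, R3, R4} → strengths 0.72, 0.00, 0.10
Aggregate via t-conorm [min(1, a+b)]: 0.82

0.82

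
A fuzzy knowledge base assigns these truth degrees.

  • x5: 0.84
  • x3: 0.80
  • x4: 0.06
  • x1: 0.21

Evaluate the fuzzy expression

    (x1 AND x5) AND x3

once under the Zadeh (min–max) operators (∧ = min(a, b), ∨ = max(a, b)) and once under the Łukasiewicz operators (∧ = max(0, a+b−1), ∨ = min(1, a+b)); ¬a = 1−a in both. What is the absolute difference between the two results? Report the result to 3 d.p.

0.210

Under Zadeh (min–max):
  x1 AND x5 = min(a, b) on (0.21, 0.84) = 0.21
  (x1 AND x5) AND x3 = min(a, b) on (0.21, 0.80) = 0.21
  → value = 0.2100
Under Łukasiewicz:
  x1 AND x5 = max(0, a+b−1) on (0.21, 0.84) = 0.05
  (x1 AND x5) AND x3 = max(0, a+b−1) on (0.05, 0.80) = 0.00
  → value = 0.0000
|0.2100 − 0.0000| = 0.210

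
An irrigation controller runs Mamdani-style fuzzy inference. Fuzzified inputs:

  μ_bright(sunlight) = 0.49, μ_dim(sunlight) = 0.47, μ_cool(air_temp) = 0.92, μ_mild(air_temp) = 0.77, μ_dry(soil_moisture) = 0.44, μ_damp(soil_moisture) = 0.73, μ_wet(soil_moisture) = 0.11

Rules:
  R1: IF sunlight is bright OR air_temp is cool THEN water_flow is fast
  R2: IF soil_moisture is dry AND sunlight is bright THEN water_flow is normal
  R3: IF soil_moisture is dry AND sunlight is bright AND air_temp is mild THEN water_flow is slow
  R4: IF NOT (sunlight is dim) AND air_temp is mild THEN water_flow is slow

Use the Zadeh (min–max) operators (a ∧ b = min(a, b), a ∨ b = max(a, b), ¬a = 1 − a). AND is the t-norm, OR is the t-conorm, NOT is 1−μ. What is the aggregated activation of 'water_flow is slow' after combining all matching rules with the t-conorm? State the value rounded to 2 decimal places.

0.53

R1: bright=0.49, cool=0.92; OR[max(a, b)] → w = 0.92
R2: dry=0.44, bright=0.49; AND[min(a, b)] → w = 0.44
R3: dry=0.44, bright=0.49, mild=0.77; AND[min(a, b)] → w = 0.44
R4: ¬dim=1−0.47=0.53, mild=0.77; AND[min(a, b)] → w = 0.53
Rules with consequent 'slow': {R3, R4} → strengths 0.44, 0.53
Aggregate via t-conorm [max(a, b)]: 0.53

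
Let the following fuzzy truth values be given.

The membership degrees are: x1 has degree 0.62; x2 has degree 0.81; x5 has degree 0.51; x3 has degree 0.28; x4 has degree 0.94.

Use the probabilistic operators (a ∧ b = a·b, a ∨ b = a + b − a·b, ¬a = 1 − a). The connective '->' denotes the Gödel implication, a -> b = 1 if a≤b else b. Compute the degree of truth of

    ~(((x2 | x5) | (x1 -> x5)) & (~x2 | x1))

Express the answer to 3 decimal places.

0.339

x2 | x5 = a + b − a·b on (0.8100, 0.5100) = 0.9069
x1 -> x5  [Gödel: 1 if a≤b else b] with a=0.6200, b=0.5100 → 0.5100
(x2 | x5) | (x1 -> x5) = a + b − a·b on (0.9069, 0.5100) = 0.9544
~x2 = 1 − 0.8100 = 0.1900
~x2 | x1 = a + b − a·b on (0.1900, 0.6200) = 0.6922
((x2 | x5) | (x1 -> x5)) & (~x2 | x1) = a·b on (0.9544, 0.6922) = 0.6606
~(((x2 | x5) | (x1 -> x5)) & (~x2 | x1)) = 1 − 0.6606 = 0.3394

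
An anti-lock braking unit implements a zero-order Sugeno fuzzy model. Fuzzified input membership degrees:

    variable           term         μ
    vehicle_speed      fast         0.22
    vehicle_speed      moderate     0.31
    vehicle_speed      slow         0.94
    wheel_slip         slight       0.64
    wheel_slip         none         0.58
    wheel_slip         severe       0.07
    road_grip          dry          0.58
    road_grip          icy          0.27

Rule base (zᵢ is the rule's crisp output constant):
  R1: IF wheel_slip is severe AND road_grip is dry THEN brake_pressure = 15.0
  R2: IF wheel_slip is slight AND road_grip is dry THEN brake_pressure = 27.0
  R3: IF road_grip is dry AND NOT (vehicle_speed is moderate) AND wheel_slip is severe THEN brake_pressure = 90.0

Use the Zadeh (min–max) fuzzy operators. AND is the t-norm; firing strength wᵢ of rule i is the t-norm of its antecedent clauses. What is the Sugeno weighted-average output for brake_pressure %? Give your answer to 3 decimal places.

R1 (z=15.0): severe=0.07, dry=0.58; AND[min(a, b)] → w = 0.07
R2 (z=27.0): slight=0.64, dry=0.58; AND[min(a, b)] → w = 0.58
R3 (z=90.0): dry=0.58, ¬moderate=1−0.31=0.69, severe=0.07; AND[min(a, b)] → w = 0.07
Weighted average = (0.07·15.0 + 0.58·27.0 + 0.07·90.0) / (0.07 + 0.58 + 0.07)
  = 23.0100 / 0.7200 = 31.958

31.958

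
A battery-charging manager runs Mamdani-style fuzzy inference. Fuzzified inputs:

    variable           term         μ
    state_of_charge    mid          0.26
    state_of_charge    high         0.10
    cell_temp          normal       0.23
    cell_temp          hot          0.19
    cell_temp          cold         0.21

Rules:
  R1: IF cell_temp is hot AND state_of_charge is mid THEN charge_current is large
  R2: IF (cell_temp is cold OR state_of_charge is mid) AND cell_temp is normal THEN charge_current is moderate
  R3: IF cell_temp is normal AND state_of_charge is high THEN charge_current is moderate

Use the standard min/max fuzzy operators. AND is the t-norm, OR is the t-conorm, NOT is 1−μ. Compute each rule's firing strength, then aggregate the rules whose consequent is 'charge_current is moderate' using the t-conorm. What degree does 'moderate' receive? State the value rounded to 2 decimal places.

R1: hot=0.19, mid=0.26; AND[min(a, b)] → w = 0.19
R2: (cold=0.21 OR mid=0.26) = 0.26; AND[min(a, b)] with normal=0.23 → w = 0.23
R3: normal=0.23, high=0.10; AND[min(a, b)] → w = 0.10
Rules with consequent 'moderate': {R2, R3} → strengths 0.23, 0.10
Aggregate via t-conorm [max(a, b)]: 0.23

0.23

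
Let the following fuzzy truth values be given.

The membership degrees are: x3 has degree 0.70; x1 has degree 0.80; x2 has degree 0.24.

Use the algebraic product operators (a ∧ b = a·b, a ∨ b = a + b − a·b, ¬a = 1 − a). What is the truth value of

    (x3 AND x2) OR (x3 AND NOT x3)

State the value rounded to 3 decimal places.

0.343

x3 AND x2 = a·b on (0.7000, 0.2400) = 0.1680
NOT x3 = 1 − 0.7000 = 0.3000
x3 AND NOT x3 = a·b on (0.7000, 0.3000) = 0.2100
(x3 AND x2) OR (x3 AND NOT x3) = a + b − a·b on (0.1680, 0.2100) = 0.3427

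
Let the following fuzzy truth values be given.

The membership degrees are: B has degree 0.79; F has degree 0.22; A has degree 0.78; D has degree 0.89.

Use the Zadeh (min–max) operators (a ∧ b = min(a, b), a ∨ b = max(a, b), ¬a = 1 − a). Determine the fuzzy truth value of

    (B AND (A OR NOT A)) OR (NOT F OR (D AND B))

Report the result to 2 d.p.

0.79

NOT A = 1 − 0.78 = 0.22
A OR NOT A = max(a, b) on (0.78, 0.22) = 0.78
B AND (A OR NOT A) = min(a, b) on (0.79, 0.78) = 0.78
NOT F = 1 − 0.22 = 0.78
D AND B = min(a, b) on (0.89, 0.79) = 0.79
NOT F OR (D AND B) = max(a, b) on (0.78, 0.79) = 0.79
(B AND (A OR NOT A)) OR (NOT F OR (D AND B)) = max(a, b) on (0.78, 0.79) = 0.79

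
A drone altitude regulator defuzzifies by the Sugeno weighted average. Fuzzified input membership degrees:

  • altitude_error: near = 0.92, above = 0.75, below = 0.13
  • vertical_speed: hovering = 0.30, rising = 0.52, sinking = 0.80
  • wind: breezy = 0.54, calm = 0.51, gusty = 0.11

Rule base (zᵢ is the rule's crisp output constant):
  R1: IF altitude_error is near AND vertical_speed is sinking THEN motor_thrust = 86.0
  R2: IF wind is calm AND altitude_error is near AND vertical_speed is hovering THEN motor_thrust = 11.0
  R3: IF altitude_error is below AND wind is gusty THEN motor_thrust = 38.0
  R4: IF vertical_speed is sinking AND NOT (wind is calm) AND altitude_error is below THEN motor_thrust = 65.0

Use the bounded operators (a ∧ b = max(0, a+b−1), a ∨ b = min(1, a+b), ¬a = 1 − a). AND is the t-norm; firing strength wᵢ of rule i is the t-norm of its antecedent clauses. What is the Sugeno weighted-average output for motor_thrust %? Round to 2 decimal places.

R1 (z=86.0): near=0.92, sinking=0.80; AND[max(0, a+b−1)] → w = 0.72
R2 (z=11.0): calm=0.51, near=0.92, hovering=0.30; AND[max(0, a+b−1)] → w = 0.00
R3 (z=38.0): below=0.13, gusty=0.11; AND[max(0, a+b−1)] → w = 0.00
R4 (z=65.0): sinking=0.80, ¬calm=1−0.51=0.49, below=0.13; AND[max(0, a+b−1)] → w = 0.00
Weighted average = (0.72·86.0 + 0.00·11.0 + 0.00·38.0 + 0.00·65.0) / (0.72 + 0.00 + 0.00 + 0.00)
  = 61.9200 / 0.7200 = 86.00

86.00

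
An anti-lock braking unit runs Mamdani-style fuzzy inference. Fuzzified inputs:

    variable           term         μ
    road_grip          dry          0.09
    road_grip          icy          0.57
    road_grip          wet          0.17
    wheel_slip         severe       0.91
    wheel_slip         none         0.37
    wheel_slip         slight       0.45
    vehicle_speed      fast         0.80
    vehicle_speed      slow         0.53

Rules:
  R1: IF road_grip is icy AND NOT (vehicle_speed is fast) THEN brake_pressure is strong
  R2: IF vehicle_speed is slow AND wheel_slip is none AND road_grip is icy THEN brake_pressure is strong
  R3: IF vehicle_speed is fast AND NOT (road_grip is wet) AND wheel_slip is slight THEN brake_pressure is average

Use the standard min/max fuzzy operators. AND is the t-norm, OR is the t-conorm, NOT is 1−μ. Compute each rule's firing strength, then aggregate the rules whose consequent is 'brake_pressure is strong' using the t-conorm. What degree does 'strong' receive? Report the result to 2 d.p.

0.37

R1: icy=0.57, ¬fast=1−0.80=0.20; AND[min(a, b)] → w = 0.20
R2: slow=0.53, none=0.37, icy=0.57; AND[min(a, b)] → w = 0.37
R3: fast=0.80, ¬wet=1−0.17=0.83, slight=0.45; AND[min(a, b)] → w = 0.45
Rules with consequent 'strong': {R1, R2} → strengths 0.20, 0.37
Aggregate via t-conorm [max(a, b)]: 0.37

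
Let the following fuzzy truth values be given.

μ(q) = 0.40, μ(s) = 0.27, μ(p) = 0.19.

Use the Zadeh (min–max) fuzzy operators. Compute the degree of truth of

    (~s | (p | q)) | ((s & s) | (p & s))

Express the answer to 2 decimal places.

0.73

~s = 1 − 0.27 = 0.73
p | q = max(a, b) on (0.19, 0.40) = 0.40
~s | (p | q) = max(a, b) on (0.73, 0.40) = 0.73
s & s = min(a, b) on (0.27, 0.27) = 0.27
p & s = min(a, b) on (0.19, 0.27) = 0.19
(s & s) | (p & s) = max(a, b) on (0.27, 0.19) = 0.27
(~s | (p | q)) | ((s & s) | (p & s)) = max(a, b) on (0.73, 0.27) = 0.73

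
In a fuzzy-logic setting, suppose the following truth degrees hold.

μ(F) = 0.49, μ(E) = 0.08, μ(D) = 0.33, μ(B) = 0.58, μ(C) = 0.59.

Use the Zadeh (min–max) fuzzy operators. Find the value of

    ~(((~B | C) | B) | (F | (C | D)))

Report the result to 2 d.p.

0.41

~B = 1 − 0.58 = 0.42
~B | C = max(a, b) on (0.42, 0.59) = 0.59
(~B | C) | B = max(a, b) on (0.59, 0.58) = 0.59
C | D = max(a, b) on (0.59, 0.33) = 0.59
F | (C | D) = max(a, b) on (0.49, 0.59) = 0.59
((~B | C) | B) | (F | (C | D)) = max(a, b) on (0.59, 0.59) = 0.59
~(((~B | C) | B) | (F | (C | D))) = 1 − 0.59 = 0.41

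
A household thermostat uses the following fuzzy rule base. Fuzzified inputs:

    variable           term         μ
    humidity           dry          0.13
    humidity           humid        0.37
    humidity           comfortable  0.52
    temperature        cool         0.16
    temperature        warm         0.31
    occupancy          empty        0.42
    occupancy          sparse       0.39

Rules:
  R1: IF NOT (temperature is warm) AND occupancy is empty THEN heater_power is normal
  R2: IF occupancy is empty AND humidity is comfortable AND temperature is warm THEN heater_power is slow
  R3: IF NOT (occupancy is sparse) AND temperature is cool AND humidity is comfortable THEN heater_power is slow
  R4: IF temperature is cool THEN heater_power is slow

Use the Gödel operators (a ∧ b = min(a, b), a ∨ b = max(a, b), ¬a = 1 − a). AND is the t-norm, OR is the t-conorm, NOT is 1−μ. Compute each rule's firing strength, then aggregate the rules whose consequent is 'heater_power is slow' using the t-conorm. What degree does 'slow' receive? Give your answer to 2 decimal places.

0.31

R1: ¬warm=1−0.31=0.69, empty=0.42; AND[min(a, b)] → w = 0.42
R2: empty=0.42, comfortable=0.52, warm=0.31; AND[min(a, b)] → w = 0.31
R3: ¬sparse=1−0.39=0.61, cool=0.16, comfortable=0.52; AND[min(a, b)] → w = 0.16
R4: cool=0.16 → w = 0.16
Rules with consequent 'slow': {R2, R3, R4} → strengths 0.31, 0.16, 0.16
Aggregate via t-conorm [max(a, b)]: 0.31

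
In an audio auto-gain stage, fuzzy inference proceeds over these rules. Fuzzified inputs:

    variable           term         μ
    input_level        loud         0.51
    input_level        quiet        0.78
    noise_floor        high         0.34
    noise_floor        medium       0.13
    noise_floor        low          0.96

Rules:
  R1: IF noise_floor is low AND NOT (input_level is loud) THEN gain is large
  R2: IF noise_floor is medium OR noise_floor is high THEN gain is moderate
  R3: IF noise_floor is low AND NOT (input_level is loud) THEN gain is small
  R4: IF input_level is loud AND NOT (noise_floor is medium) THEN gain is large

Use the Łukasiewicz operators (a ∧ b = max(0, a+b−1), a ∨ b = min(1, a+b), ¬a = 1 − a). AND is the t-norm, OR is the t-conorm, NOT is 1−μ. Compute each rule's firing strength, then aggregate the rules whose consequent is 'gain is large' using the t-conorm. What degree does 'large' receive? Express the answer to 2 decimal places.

R1: low=0.96, ¬loud=1−0.51=0.49; AND[max(0, a+b−1)] → w = 0.45
R2: medium=0.13, high=0.34; OR[min(1, a+b)] → w = 0.47
R3: low=0.96, ¬loud=1−0.51=0.49; AND[max(0, a+b−1)] → w = 0.45
R4: loud=0.51, ¬medium=1−0.13=0.87; AND[max(0, a+b−1)] → w = 0.38
Rules with consequent 'large': {R1, R4} → strengths 0.45, 0.38
Aggregate via t-conorm [min(1, a+b)]: 0.83

0.83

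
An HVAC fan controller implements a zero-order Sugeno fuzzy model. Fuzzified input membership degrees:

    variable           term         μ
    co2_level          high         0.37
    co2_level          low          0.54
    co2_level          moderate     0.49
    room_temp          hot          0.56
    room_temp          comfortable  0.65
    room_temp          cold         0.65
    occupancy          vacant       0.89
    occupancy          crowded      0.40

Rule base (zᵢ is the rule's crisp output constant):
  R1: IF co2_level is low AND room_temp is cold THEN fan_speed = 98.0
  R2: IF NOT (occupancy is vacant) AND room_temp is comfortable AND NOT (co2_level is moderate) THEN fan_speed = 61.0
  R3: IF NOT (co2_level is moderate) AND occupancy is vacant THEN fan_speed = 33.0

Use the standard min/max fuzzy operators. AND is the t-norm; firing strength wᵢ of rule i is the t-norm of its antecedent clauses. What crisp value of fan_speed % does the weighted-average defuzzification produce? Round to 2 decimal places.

R1 (z=98.0): low=0.54, cold=0.65; AND[min(a, b)] → w = 0.54
R2 (z=61.0): ¬vacant=1−0.89=0.11, comfortable=0.65, ¬moderate=1−0.49=0.51; AND[min(a, b)] → w = 0.11
R3 (z=33.0): ¬moderate=1−0.49=0.51, vacant=0.89; AND[min(a, b)] → w = 0.51
Weighted average = (0.54·98.0 + 0.11·61.0 + 0.51·33.0) / (0.54 + 0.11 + 0.51)
  = 76.4600 / 1.1600 = 65.91

65.91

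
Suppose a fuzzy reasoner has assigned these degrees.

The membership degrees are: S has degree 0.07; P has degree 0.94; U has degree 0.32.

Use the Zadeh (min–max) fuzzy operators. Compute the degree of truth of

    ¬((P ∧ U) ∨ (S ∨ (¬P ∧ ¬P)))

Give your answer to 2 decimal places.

P ∧ U = min(a, b) on (0.94, 0.32) = 0.32
¬P = 1 − 0.94 = 0.06
¬P = 1 − 0.94 = 0.06
¬P ∧ ¬P = min(a, b) on (0.06, 0.06) = 0.06
S ∨ (¬P ∧ ¬P) = max(a, b) on (0.07, 0.06) = 0.07
(P ∧ U) ∨ (S ∨ (¬P ∧ ¬P)) = max(a, b) on (0.32, 0.07) = 0.32
¬((P ∧ U) ∨ (S ∨ (¬P ∧ ¬P))) = 1 − 0.32 = 0.68

0.68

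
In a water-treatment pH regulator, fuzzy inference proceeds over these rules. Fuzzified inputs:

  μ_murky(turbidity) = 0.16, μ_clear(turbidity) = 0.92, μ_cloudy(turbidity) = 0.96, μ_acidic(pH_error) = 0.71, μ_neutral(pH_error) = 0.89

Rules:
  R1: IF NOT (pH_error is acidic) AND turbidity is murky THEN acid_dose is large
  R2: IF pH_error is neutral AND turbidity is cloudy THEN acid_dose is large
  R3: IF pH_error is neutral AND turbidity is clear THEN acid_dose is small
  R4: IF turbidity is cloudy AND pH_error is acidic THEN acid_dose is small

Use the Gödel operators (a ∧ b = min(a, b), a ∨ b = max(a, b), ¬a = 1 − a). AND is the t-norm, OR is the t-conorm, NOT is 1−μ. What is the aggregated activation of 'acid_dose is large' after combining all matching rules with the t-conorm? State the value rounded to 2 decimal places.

R1: ¬acidic=1−0.71=0.29, murky=0.16; AND[min(a, b)] → w = 0.16
R2: neutral=0.89, cloudy=0.96; AND[min(a, b)] → w = 0.89
R3: neutral=0.89, clear=0.92; AND[min(a, b)] → w = 0.89
R4: cloudy=0.96, acidic=0.71; AND[min(a, b)] → w = 0.71
Rules with consequent 'large': {R1, R2} → strengths 0.16, 0.89
Aggregate via t-conorm [max(a, b)]: 0.89

0.89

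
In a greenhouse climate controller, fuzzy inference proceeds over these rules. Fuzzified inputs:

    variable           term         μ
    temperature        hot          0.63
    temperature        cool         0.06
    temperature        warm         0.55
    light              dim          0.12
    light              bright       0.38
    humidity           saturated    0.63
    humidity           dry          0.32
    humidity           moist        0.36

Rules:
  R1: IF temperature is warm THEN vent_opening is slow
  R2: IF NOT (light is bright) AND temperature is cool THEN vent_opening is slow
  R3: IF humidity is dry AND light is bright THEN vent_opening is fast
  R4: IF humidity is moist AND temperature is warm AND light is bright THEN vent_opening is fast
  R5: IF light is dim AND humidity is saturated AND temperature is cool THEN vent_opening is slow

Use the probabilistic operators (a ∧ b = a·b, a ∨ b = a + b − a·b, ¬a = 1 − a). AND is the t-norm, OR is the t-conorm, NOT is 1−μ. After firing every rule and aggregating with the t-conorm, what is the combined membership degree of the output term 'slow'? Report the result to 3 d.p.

R1: warm=0.55 → w = 0.5500
R2: ¬bright=1−0.38=0.62, cool=0.06; AND[a·b] → w = 0.0372
R3: dry=0.32, bright=0.38; AND[a·b] → w = 0.1216
R4: moist=0.36, warm=0.55, bright=0.38; AND[a·b] → w = 0.0752
R5: dim=0.12, saturated=0.63, cool=0.06; AND[a·b] → w = 0.0045
Rules with consequent 'slow': {R1, R2, R5} → strengths 0.5500, 0.0372, 0.0045
Aggregate via t-conorm [a + b − a·b]: 0.5687

0.569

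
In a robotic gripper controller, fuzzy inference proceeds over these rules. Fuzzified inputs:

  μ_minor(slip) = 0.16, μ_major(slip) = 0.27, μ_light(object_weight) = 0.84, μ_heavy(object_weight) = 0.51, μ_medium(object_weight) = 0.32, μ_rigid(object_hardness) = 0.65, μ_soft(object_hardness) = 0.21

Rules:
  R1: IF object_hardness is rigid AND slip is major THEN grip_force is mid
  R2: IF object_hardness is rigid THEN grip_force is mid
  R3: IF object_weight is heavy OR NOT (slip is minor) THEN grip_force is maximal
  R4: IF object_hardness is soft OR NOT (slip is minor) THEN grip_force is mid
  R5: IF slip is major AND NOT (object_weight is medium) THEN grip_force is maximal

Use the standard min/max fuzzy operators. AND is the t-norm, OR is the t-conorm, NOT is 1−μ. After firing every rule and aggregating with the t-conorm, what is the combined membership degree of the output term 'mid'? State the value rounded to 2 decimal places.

R1: rigid=0.65, major=0.27; AND[min(a, b)] → w = 0.27
R2: rigid=0.65 → w = 0.65
R3: heavy=0.51, ¬minor=1−0.16=0.84; OR[max(a, b)] → w = 0.84
R4: soft=0.21, ¬minor=1−0.16=0.84; OR[max(a, b)] → w = 0.84
R5: major=0.27, ¬medium=1−0.32=0.68; AND[min(a, b)] → w = 0.27
Rules with consequent 'mid': {R1, R2, R4} → strengths 0.27, 0.65, 0.84
Aggregate via t-conorm [max(a, b)]: 0.84

0.84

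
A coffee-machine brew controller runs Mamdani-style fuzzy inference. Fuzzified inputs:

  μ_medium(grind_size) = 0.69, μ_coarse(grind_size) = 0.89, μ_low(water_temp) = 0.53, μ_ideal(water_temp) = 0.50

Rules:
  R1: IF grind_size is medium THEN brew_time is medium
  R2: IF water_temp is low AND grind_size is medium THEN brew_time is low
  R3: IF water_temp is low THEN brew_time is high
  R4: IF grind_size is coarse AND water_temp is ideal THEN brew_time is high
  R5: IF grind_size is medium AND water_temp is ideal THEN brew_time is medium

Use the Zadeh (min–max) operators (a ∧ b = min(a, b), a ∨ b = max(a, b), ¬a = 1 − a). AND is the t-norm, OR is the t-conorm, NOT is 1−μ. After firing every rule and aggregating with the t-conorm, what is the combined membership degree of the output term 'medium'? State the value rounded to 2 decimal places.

R1: medium=0.69 → w = 0.69
R2: low=0.53, medium=0.69; AND[min(a, b)] → w = 0.53
R3: low=0.53 → w = 0.53
R4: coarse=0.89, ideal=0.50; AND[min(a, b)] → w = 0.50
R5: medium=0.69, ideal=0.50; AND[min(a, b)] → w = 0.50
Rules with consequent 'medium': {R1, R5} → strengths 0.69, 0.50
Aggregate via t-conorm [max(a, b)]: 0.69

0.69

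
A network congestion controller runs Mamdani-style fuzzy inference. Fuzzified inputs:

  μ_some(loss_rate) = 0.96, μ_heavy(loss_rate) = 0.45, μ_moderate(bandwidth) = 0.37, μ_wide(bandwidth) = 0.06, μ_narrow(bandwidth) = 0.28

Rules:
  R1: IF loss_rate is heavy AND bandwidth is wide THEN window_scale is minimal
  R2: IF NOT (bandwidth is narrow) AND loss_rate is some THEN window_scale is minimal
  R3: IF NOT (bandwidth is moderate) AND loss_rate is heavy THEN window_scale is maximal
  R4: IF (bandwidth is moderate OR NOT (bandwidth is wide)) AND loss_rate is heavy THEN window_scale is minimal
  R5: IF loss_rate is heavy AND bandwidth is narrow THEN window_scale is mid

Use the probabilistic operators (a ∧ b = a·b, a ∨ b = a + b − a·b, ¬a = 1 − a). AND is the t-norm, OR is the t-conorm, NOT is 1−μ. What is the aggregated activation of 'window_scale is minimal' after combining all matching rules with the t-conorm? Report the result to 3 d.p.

0.830

R1: heavy=0.45, wide=0.06; AND[a·b] → w = 0.0270
R2: ¬narrow=1−0.28=0.72, some=0.96; AND[a·b] → w = 0.6912
R3: ¬moderate=1−0.37=0.63, heavy=0.45; AND[a·b] → w = 0.2835
R4: (moderate=0.37 OR ¬wide=1−0.06=0.94) = 0.9622; AND[a·b] with heavy=0.45 → w = 0.4330
R5: heavy=0.45, narrow=0.28; AND[a·b] → w = 0.1260
Rules with consequent 'minimal': {R1, R2, R4} → strengths 0.0270, 0.6912, 0.4330
Aggregate via t-conorm [a + b − a·b]: 0.8296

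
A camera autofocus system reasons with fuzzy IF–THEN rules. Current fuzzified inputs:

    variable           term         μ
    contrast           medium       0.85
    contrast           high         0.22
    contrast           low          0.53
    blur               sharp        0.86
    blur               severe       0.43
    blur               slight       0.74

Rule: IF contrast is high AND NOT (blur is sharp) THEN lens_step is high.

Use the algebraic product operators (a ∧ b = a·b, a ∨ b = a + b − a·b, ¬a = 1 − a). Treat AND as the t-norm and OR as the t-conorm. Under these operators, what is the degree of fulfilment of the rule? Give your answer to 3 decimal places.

firing strength: high=0.22, ¬sharp=1−0.86=0.14; AND[a·b] → w = 0.0308

0.031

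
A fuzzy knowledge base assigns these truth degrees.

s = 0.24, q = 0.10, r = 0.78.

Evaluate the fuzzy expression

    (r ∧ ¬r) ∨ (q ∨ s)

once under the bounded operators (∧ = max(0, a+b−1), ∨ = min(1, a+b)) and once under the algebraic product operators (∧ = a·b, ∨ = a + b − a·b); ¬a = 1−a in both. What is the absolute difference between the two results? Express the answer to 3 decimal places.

Under bounded:
  ¬r = 1 − 0.78 = 0.22
  r ∧ ¬r = max(0, a+b−1) on (0.78, 0.22) = 0.00
  q ∨ s = min(1, a+b) on (0.10, 0.24) = 0.34
  (r ∧ ¬r) ∨ (q ∨ s) = min(1, a+b) on (0.00, 0.34) = 0.34
  → value = 0.3400
Under algebraic product:
  ¬r = 1 − 0.7800 = 0.2200
  r ∧ ¬r = a·b on (0.7800, 0.2200) = 0.1716
  q ∨ s = a + b − a·b on (0.1000, 0.2400) = 0.3160
  (r ∧ ¬r) ∨ (q ∨ s) = a + b − a·b on (0.1716, 0.3160) = 0.4334
  → value = 0.4334
|0.3400 − 0.4334| = 0.093

0.093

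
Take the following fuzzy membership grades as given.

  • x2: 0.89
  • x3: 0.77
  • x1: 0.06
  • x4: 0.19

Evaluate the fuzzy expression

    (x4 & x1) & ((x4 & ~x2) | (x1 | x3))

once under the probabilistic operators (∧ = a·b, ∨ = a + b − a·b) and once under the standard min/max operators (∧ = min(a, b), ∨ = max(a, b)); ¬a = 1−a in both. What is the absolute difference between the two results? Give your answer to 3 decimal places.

Under probabilistic:
  x4 & x1 = a·b on (0.1900, 0.0600) = 0.0114
  ~x2 = 1 − 0.8900 = 0.1100
  x4 & ~x2 = a·b on (0.1900, 0.1100) = 0.0209
  x1 | x3 = a + b − a·b on (0.0600, 0.7700) = 0.7838
  (x4 & ~x2) | (x1 | x3) = a + b − a·b on (0.0209, 0.7838) = 0.7883
  (x4 & x1) & ((x4 & ~x2) | (x1 | x3)) = a·b on (0.0114, 0.7883) = 0.0090
  → value = 0.0090
Under standard min/max:
  x4 & x1 = min(a, b) on (0.19, 0.06) = 0.06
  ~x2 = 1 − 0.89 = 0.11
  x4 & ~x2 = min(a, b) on (0.19, 0.11) = 0.11
  x1 | x3 = max(a, b) on (0.06, 0.77) = 0.77
  (x4 & ~x2) | (x1 | x3) = max(a, b) on (0.11, 0.77) = 0.77
  (x4 & x1) & ((x4 & ~x2) | (x1 | x3)) = min(a, b) on (0.06, 0.77) = 0.06
  → value = 0.0600
|0.0090 − 0.0600| = 0.051

0.051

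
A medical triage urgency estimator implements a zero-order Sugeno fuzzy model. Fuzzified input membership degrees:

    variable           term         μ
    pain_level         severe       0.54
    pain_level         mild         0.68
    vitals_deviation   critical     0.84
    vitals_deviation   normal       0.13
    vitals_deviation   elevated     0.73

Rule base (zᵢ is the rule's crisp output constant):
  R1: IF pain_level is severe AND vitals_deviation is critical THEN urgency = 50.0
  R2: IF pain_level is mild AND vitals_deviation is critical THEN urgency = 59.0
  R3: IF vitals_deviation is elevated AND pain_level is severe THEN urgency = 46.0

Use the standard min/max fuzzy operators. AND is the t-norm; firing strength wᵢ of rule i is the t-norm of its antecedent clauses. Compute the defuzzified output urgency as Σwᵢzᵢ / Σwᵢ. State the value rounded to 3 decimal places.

52.250

R1 (z=50.0): severe=0.54, critical=0.84; AND[min(a, b)] → w = 0.54
R2 (z=59.0): mild=0.68, critical=0.84; AND[min(a, b)] → w = 0.68
R3 (z=46.0): elevated=0.73, severe=0.54; AND[min(a, b)] → w = 0.54
Weighted average = (0.54·50.0 + 0.68·59.0 + 0.54·46.0) / (0.54 + 0.68 + 0.54)
  = 91.9600 / 1.7600 = 52.250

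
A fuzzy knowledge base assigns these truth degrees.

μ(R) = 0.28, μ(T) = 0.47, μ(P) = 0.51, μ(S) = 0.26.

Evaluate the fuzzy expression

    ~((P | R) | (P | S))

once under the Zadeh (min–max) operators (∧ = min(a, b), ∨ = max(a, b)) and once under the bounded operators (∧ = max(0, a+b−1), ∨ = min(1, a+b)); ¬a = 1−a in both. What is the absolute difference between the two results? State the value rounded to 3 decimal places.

0.490

Under Zadeh (min–max):
  P | R = max(a, b) on (0.51, 0.28) = 0.51
  P | S = max(a, b) on (0.51, 0.26) = 0.51
  (P | R) | (P | S) = max(a, b) on (0.51, 0.51) = 0.51
  ~((P | R) | (P | S)) = 1 − 0.51 = 0.49
  → value = 0.4900
Under bounded:
  P | R = min(1, a+b) on (0.51, 0.28) = 0.79
  P | S = min(1, a+b) on (0.51, 0.26) = 0.77
  (P | R) | (P | S) = min(1, a+b) on (0.79, 0.77) = 1.00
  ~((P | R) | (P | S)) = 1 − 1.00 = 0.00
  → value = 0.0000
|0.4900 − 0.0000| = 0.490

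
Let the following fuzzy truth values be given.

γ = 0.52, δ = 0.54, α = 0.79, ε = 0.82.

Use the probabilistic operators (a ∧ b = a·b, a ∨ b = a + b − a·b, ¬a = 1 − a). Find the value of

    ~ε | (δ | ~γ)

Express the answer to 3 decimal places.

0.804

~ε = 1 − 0.8200 = 0.1800
~γ = 1 − 0.5200 = 0.4800
δ | ~γ = a + b − a·b on (0.5400, 0.4800) = 0.7608
~ε | (δ | ~γ) = a + b − a·b on (0.1800, 0.7608) = 0.8039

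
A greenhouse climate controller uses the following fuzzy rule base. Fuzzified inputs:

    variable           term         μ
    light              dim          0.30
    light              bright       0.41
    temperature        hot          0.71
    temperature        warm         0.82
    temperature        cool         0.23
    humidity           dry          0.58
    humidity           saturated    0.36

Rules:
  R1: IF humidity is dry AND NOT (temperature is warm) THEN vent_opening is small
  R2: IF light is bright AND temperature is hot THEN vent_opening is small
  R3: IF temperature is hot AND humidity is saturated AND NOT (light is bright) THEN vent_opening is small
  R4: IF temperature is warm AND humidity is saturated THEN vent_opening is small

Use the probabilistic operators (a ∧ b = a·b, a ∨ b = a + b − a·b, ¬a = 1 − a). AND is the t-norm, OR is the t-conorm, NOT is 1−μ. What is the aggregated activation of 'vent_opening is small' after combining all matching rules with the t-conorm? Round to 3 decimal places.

0.620

R1: dry=0.58, ¬warm=1−0.82=0.18; AND[a·b] → w = 0.1044
R2: bright=0.41, hot=0.71; AND[a·b] → w = 0.2911
R3: hot=0.71, saturated=0.36, ¬bright=1−0.41=0.59; AND[a·b] → w = 0.1508
R4: warm=0.82, saturated=0.36; AND[a·b] → w = 0.2952
Rules with consequent 'small': {R1, R2, R3, R4} → strengths 0.1044, 0.2911, 0.1508, 0.2952
Aggregate via t-conorm [a + b − a·b]: 0.6200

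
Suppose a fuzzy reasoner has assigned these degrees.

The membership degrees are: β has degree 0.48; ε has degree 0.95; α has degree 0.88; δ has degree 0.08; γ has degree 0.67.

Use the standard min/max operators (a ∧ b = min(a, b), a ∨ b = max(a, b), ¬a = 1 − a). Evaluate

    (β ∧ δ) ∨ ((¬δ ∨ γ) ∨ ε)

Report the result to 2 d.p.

0.95

β ∧ δ = min(a, b) on (0.48, 0.08) = 0.08
¬δ = 1 − 0.08 = 0.92
¬δ ∨ γ = max(a, b) on (0.92, 0.67) = 0.92
(¬δ ∨ γ) ∨ ε = max(a, b) on (0.92, 0.95) = 0.95
(β ∧ δ) ∨ ((¬δ ∨ γ) ∨ ε) = max(a, b) on (0.08, 0.95) = 0.95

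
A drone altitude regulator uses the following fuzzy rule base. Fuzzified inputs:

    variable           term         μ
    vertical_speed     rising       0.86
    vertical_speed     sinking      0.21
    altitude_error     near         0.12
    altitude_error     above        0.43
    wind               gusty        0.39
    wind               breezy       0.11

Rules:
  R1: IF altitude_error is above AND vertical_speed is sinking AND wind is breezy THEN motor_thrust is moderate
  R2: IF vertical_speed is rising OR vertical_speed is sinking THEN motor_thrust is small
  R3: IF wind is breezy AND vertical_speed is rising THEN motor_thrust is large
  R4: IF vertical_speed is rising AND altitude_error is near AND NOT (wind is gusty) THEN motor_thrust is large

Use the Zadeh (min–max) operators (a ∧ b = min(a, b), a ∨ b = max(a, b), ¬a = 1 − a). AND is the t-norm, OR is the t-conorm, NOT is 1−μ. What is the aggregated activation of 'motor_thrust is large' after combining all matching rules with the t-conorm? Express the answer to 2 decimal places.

0.12

R1: above=0.43, sinking=0.21, breezy=0.11; AND[min(a, b)] → w = 0.11
R2: rising=0.86, sinking=0.21; OR[max(a, b)] → w = 0.86
R3: breezy=0.11, rising=0.86; AND[min(a, b)] → w = 0.11
R4: rising=0.86, near=0.12, ¬gusty=1−0.39=0.61; AND[min(a, b)] → w = 0.12
Rules with consequent 'large': {R3, R4} → strengths 0.11, 0.12
Aggregate via t-conorm [max(a, b)]: 0.12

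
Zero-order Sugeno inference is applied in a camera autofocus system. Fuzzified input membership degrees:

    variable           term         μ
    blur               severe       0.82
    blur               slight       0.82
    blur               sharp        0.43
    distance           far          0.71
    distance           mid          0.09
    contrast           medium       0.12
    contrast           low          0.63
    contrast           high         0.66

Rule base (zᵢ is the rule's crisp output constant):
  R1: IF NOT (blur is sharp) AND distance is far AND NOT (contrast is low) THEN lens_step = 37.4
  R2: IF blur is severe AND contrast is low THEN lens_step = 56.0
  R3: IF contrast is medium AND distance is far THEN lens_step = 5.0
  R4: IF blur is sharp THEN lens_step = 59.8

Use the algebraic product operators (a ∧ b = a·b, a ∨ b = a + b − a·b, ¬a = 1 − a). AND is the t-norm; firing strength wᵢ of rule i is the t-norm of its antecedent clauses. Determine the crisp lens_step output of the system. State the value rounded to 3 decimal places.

51.348

R1 (z=37.4): ¬sharp=1−0.43=0.57, far=0.71, ¬low=1−0.63=0.37; AND[a·b] → w = 0.1497
R2 (z=56.0): severe=0.82, low=0.63; AND[a·b] → w = 0.5166
R3 (z=5.0): medium=0.12, far=0.71; AND[a·b] → w = 0.0852
R4 (z=59.8): sharp=0.43 → w = 0.4300
Weighted average = (0.1497·37.4 + 0.5166·56.0 + 0.0852·5.0 + 0.4300·59.8) / (0.1497 + 0.5166 + 0.0852 + 0.4300)
  = 60.6698 / 1.1815 = 51.348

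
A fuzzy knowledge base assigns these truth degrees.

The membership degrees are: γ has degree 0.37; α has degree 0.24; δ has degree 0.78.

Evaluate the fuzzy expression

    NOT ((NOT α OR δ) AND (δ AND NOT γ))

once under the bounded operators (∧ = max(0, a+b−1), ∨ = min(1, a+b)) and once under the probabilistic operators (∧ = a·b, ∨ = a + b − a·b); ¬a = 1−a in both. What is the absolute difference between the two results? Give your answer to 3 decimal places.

Under bounded:
  NOT α = 1 − 0.24 = 0.76
  NOT α OR δ = min(1, a+b) on (0.76, 0.78) = 1.00
  NOT γ = 1 − 0.37 = 0.63
  δ AND NOT γ = max(0, a+b−1) on (0.78, 0.63) = 0.41
  (NOT α OR δ) AND (δ AND NOT γ) = max(0, a+b−1) on (1.00, 0.41) = 0.41
  NOT ((NOT α OR δ) AND (δ AND NOT γ)) = 1 − 0.41 = 0.59
  → value = 0.5900
Under probabilistic:
  NOT α = 1 − 0.2400 = 0.7600
  NOT α OR δ = a + b − a·b on (0.7600, 0.7800) = 0.9472
  NOT γ = 1 − 0.3700 = 0.6300
  δ AND NOT γ = a·b on (0.7800, 0.6300) = 0.4914
  (NOT α OR δ) AND (δ AND NOT γ) = a·b on (0.9472, 0.4914) = 0.4655
  NOT ((NOT α OR δ) AND (δ AND NOT γ)) = 1 − 0.4655 = 0.5345
  → value = 0.5345
|0.5900 − 0.5345| = 0.055

0.055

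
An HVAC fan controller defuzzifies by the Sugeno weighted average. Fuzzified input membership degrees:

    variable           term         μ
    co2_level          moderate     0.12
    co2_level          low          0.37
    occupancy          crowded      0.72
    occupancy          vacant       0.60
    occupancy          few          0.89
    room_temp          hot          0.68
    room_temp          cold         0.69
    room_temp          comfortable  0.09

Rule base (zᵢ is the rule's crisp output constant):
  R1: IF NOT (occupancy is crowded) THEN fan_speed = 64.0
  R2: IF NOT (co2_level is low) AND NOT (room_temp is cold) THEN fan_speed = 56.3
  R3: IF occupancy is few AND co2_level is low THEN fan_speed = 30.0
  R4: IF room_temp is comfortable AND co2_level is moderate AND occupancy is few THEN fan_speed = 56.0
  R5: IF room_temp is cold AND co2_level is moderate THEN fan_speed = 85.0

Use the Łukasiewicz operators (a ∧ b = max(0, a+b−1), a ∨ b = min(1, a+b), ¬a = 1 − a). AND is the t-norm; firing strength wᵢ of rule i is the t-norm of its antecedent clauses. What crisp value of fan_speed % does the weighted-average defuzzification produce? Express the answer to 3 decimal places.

R1 (z=64.0): ¬crowded=1−0.72=0.28 → w = 0.28
R2 (z=56.3): ¬low=1−0.37=0.63, ¬cold=1−0.69=0.31; AND[max(0, a+b−1)] → w = 0.00
R3 (z=30.0): few=0.89, low=0.37; AND[max(0, a+b−1)] → w = 0.26
R4 (z=56.0): comfortable=0.09, moderate=0.12, few=0.89; AND[max(0, a+b−1)] → w = 0.00
R5 (z=85.0): cold=0.69, moderate=0.12; AND[max(0, a+b−1)] → w = 0.00
Weighted average = (0.28·64.0 + 0.00·56.3 + 0.26·30.0 + 0.00·56.0 + 0.00·85.0) / (0.28 + 0.00 + 0.26 + 0.00 + 0.00)
  = 25.7200 / 0.5400 = 47.630

47.630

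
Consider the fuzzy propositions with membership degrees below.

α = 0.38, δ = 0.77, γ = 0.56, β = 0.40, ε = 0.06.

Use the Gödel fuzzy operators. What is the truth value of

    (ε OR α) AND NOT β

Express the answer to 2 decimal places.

0.38

ε OR α = max(a, b) on (0.06, 0.38) = 0.38
NOT β = 1 − 0.40 = 0.60
(ε OR α) AND NOT β = min(a, b) on (0.38, 0.60) = 0.38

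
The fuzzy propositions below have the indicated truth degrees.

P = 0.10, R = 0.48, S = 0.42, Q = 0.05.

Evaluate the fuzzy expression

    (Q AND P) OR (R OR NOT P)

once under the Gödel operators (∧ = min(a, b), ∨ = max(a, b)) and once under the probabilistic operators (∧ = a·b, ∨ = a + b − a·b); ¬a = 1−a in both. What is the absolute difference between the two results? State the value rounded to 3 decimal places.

Under Gödel:
  Q AND P = min(a, b) on (0.05, 0.10) = 0.05
  NOT P = 1 − 0.10 = 0.90
  R OR NOT P = max(a, b) on (0.48, 0.90) = 0.90
  (Q AND P) OR (R OR NOT P) = max(a, b) on (0.05, 0.90) = 0.90
  → value = 0.9000
Under probabilistic:
  Q AND P = a·b on (0.0500, 0.1000) = 0.0050
  NOT P = 1 − 0.1000 = 0.9000
  R OR NOT P = a + b − a·b on (0.4800, 0.9000) = 0.9480
  (Q AND P) OR (R OR NOT P) = a + b − a·b on (0.0050, 0.9480) = 0.9483
  → value = 0.9483
|0.9000 − 0.9483| = 0.048

0.048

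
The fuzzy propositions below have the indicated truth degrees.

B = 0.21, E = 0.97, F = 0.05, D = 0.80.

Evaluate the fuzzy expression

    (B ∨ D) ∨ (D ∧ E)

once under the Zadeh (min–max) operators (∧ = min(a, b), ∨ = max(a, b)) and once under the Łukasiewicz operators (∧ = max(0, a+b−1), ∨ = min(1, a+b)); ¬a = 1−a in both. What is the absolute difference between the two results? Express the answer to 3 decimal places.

0.200

Under Zadeh (min–max):
  B ∨ D = max(a, b) on (0.21, 0.80) = 0.80
  D ∧ E = min(a, b) on (0.80, 0.97) = 0.80
  (B ∨ D) ∨ (D ∧ E) = max(a, b) on (0.80, 0.80) = 0.80
  → value = 0.8000
Under Łukasiewicz:
  B ∨ D = min(1, a+b) on (0.21, 0.80) = 1.00
  D ∧ E = max(0, a+b−1) on (0.80, 0.97) = 0.77
  (B ∨ D) ∨ (D ∧ E) = min(1, a+b) on (1.00, 0.77) = 1.00
  → value = 1.0000
|0.8000 − 1.0000| = 0.200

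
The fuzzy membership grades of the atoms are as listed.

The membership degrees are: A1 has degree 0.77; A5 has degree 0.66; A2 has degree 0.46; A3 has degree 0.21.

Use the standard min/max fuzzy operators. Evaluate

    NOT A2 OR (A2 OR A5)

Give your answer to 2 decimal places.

0.66

NOT A2 = 1 − 0.46 = 0.54
A2 OR A5 = max(a, b) on (0.46, 0.66) = 0.66
NOT A2 OR (A2 OR A5) = max(a, b) on (0.54, 0.66) = 0.66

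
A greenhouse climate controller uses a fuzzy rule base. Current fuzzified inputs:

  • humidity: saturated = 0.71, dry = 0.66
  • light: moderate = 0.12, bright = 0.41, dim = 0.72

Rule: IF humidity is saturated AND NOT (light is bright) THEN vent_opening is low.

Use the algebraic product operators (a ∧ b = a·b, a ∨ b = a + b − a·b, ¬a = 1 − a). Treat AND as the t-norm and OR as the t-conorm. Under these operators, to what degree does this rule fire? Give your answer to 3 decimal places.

0.419

firing strength: saturated=0.71, ¬bright=1−0.41=0.59; AND[a·b] → w = 0.4189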